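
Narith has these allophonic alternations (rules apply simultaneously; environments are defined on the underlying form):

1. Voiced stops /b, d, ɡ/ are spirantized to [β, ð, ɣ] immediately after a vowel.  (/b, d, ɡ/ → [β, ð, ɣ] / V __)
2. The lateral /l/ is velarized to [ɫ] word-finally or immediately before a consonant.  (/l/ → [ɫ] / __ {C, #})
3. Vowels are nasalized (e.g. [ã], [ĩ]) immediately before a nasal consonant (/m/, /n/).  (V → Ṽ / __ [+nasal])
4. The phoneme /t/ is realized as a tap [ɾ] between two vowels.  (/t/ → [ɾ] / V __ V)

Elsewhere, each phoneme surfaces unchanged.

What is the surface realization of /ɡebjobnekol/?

/ɡ/ — word-initial; rule 1 does not apply here → [ɡ].
/e/ (between /ɡ/ and /b/): rule 3 targets it, but not before a nasal consonant → unchanged [e].
Rule 1 applies to /b/ (between /e/ and /j/: immediately after a vowel) → [β].
/j/ (between /b/ and /o/) is unaffected → [j].
/o/ (between /j/ and /b/) is in the target of rule 3 but the environment (before a nasal consonant) is not met → [o].
/b/ — between /o/ and /n/, immediately after a vowel — surfaces as [β] (rule 1).
/n/ — not in any rule's target class → [n].
/e/ (between /n/ and /k/): rule 3 targets it, but not before a nasal consonant → unchanged [e].
/k/ (between /e/ and /o/) is unaffected → [k].
/o/ (between /k/ and /l/) is in the target of rule 3 but the environment (before a nasal consonant) is not met → [o].
Rule 2 applies to /l/ (word-final: word-finally or immediately before a consonant) → [ɫ].

[ɡeβjoβnekoɫ]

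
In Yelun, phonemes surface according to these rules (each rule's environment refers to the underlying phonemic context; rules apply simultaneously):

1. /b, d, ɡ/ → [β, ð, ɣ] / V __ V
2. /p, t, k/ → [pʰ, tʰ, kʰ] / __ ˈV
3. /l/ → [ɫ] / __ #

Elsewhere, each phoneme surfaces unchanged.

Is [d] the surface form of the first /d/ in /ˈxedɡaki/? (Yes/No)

Yes

/d/ (between /e/ and /ɡ/) is in the target of rule 1 but the environment (between two vowels) is not met → [d].
The actual realization is [d], which matches [d].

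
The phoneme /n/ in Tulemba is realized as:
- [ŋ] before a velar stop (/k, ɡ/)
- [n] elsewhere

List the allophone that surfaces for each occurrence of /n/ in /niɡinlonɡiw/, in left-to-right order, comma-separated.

[n], [n], [ŋ]

Occurrence 1 (position 1): no conditioning environment matches → elsewhere allophone [n].
Occurrence 2 (position 5): no conditioning environment matches → elsewhere allophone [n].
Occurrence 3 (position 8): before a velar stop → [ŋ].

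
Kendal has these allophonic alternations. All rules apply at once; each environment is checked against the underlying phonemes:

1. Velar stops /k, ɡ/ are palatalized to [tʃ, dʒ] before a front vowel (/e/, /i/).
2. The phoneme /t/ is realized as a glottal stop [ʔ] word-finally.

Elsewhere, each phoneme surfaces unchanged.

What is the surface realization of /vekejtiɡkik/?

Rule 1 applies to /k/ (between /e/ and /e/: before a front vowel) → [tʃ].
/t/ — between /j/ and /i/; rule 2 does not apply here → [t].
/ɡ/ (between /i/ and /k/): rule 1 targets it, but not before a front vowel → unchanged [ɡ].
/k/ (between /ɡ/ and /i/): before a front vowel, so rule 1 applies → [tʃ].
/k/ (word-final) is in the target of rule 1 but the environment (before a front vowel) is not met → [k].

[vetʃejtiɡtʃik]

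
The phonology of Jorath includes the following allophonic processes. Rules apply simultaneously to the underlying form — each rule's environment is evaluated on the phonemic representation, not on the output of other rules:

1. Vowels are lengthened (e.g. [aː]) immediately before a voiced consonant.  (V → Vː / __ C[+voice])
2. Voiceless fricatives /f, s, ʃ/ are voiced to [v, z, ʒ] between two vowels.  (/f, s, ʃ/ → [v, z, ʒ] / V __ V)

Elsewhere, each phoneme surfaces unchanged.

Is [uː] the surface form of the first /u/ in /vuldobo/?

Rule 1 applies to /u/ (between /v/ and /l/: before a voiced consonant) → [uː].
The actual realization is [uː], which matches [uː].

Yes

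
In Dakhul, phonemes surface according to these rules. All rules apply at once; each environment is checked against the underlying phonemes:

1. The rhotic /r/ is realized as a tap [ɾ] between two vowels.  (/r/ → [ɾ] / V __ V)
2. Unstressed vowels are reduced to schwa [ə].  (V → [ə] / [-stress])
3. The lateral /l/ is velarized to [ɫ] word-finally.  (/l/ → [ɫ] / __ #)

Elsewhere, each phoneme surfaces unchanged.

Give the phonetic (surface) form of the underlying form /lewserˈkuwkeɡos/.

[ləwsərˈkuwkəɡəs]

/l/ (word-initial): rule 3 targets it, but not word-finally → unchanged [l].
/e/ — between /l/ and /w/, in an unstressed syllable — surfaces as [ə] (rule 2).
/e/ meets the environment for rule 2 (in an unstressed syllable) → [ə].
/r/ (between /e/ and /k/) fails the environment for rule 1, so it stays [r].
/u/ (between /k/ and /w/): rule 2 targets it, but not in an unstressed syllable → unchanged [u].
/e/ (between /k/ and /ɡ/) occurs in an unstressed syllable → [ə] by rule 2.
/o/ (between /ɡ/ and /s/): in an unstressed syllable, so rule 2 applies → [ə].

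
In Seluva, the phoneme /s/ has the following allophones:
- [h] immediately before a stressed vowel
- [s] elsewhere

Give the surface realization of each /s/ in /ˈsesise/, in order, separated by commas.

Occurrence 1 (position 1): immediately before a stressed vowel → [h].
Occurrence 2 (position 3): no conditioning environment matches → elsewhere allophone [s].
Occurrence 3 (position 5): no conditioning environment matches → elsewhere allophone [s].

[h], [s], [s]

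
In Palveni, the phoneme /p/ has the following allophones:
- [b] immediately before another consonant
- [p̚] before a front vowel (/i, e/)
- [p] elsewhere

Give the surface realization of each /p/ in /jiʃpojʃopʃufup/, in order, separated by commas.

[p], [b], [p]

Occurrence 1 (position 4): no conditioning environment matches → elsewhere allophone [p].
Occurrence 2 (position 9): immediately before another consonant → [b].
Occurrence 3 (position 14): no conditioning environment matches → elsewhere allophone [p].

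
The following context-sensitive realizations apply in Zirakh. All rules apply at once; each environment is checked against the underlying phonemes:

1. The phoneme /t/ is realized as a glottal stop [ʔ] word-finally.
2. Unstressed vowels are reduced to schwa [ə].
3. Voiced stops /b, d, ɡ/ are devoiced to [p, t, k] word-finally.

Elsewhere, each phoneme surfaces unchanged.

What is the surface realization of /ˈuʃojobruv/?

/u/ (word-initial) is in the target of rule 2 but the environment (in an unstressed syllable) is not met → [u].
/ʃ/ stays [ʃ].
/o/ — between /ʃ/ and /j/, in an unstressed syllable — surfaces as [ə] (rule 2).
/j/ (between /o/ and /o/): no rule targets it → [j].
/o/ meets the environment for rule 2 (in an unstressed syllable) → [ə].
/b/ (between /o/ and /r/) fails the environment for rule 3, so it stays [b].
/r/ (between /b/ and /u/): no rule targets it → [r].
Rule 2 applies to /u/ (between /r/ and /v/: in an unstressed syllable) → [ə].
/v/ (word-final): no rule targets it → [v].

[ˈuʃəjəbrəv]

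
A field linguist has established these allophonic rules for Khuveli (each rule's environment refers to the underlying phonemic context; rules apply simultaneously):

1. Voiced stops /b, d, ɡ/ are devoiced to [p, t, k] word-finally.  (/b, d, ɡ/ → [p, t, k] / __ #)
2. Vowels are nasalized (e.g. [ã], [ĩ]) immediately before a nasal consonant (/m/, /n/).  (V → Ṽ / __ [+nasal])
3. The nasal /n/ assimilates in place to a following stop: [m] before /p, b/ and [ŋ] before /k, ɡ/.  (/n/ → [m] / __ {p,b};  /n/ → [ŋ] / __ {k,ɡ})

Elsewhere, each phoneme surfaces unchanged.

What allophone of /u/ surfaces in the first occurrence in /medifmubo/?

/u/ (between /m/ and /b/) fails the environment for rule 2, so it stays [u].

[u]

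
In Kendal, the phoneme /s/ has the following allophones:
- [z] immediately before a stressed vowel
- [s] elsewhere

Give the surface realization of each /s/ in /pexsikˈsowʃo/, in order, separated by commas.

[s], [z]

Occurrence 1 (position 4): no conditioning environment matches → elsewhere allophone [s].
Occurrence 2 (position 7): immediately before a stressed vowel → [z].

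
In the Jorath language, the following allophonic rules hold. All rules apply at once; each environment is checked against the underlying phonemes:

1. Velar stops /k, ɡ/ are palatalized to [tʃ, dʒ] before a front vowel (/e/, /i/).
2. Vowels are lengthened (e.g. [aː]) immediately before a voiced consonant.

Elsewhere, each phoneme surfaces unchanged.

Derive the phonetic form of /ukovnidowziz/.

[ukoːvniːdoːwziːz]

/u/ (word-initial) is in the target of rule 2 but the environment (before a voiced consonant) is not met → [u].
/k/ (between /u/ and /o/) fails the environment for rule 1, so it stays [k].
Rule 2 applies to /o/ (between /k/ and /v/: before a voiced consonant) → [oː].
/v/ (between /o/ and /n/) is unaffected → [v].
/n/ — not in any rule's target class → [n].
/i/ — between /n/ and /d/, before a voiced consonant — surfaces as [iː] (rule 2).
/d/ — not in any rule's target class → [d].
/o/ (between /d/ and /w/): before a voiced consonant, so rule 2 applies → [oː].
/w/ — not in any rule's target class → [w].
/z/ stays [z].
/i/ meets the environment for rule 2 (before a voiced consonant) → [iː].
/z/ — not in any rule's target class → [z].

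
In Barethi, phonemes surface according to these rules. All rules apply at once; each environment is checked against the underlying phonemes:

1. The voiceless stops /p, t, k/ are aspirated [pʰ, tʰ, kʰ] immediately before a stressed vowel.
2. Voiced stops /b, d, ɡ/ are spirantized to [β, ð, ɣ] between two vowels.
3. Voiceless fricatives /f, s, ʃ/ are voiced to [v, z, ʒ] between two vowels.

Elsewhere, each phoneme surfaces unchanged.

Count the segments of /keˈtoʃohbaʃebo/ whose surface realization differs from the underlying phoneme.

Segments that undergo a rule: /t/ → [tʰ] (rule 1); /ʃ/ → [ʒ] (rule 3); /ʃ/ → [ʒ] (rule 3); /b/ → [β] (rule 2).
All other segments surface unchanged.

4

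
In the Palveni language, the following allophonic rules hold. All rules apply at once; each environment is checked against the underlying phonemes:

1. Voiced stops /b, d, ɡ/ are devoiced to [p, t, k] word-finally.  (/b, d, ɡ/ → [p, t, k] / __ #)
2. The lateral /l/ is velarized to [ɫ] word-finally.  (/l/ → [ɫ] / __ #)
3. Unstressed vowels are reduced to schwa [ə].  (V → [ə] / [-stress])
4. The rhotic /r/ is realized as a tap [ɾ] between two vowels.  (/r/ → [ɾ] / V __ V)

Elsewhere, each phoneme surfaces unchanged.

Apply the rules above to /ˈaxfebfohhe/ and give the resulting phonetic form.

/a/ — word-initial; rule 3 does not apply here → [a].
/x/ (between /a/ and /f/): no rule targets it → [x].
/f/ (between /x/ and /e/) is unaffected → [f].
/e/ (between /f/ and /b/) occurs in an unstressed syllable → [ə] by rule 3.
/b/ (between /e/ and /f/) fails the environment for rule 1, so it stays [b].
/f/ (between /b/ and /o/): no rule targets it → [f].
/o/ meets the environment for rule 3 (in an unstressed syllable) → [ə].
/h/ (between /o/ and /h/): no rule targets it → [h].
/h/ (between /h/ and /e/): no rule targets it → [h].
/e/ (word-final): in an unstressed syllable, so rule 3 applies → [ə].

[ˈaxfəbfəhhə]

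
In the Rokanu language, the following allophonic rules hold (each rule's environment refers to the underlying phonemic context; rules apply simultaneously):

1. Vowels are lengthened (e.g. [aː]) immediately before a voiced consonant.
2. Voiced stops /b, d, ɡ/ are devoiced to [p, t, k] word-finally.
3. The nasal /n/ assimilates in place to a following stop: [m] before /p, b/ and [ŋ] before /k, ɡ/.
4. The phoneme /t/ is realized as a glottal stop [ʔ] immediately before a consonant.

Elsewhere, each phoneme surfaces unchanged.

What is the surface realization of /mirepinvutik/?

/m/ — not in any rule's target class → [m].
/i/ (between /m/ and /r/) occurs before a voiced consonant → [iː] by rule 1.
/r/ stays [r].
/e/ (between /r/ and /p/) is in the target of rule 1 but the environment (before a voiced consonant) is not met → [e].
/p/ — not in any rule's target class → [p].
Rule 1 applies to /i/ (between /p/ and /n/: before a voiced consonant) → [iː].
/n/ (between /i/ and /v/) is in the target of rule 3 but the environment (before a labial or velar stop) is not met → [n].
/v/ (between /n/ and /u/) is unaffected → [v].
/u/ (between /v/ and /t/) is in the target of rule 1 but the environment (before a voiced consonant) is not met → [u].
/t/ (between /u/ and /i/): rule 4 targets it, but not immediately before a consonant → unchanged [t].
/i/ (between /t/ and /k/) is in the target of rule 1 but the environment (before a voiced consonant) is not met → [i].
/k/ (word-final): no rule targets it → [k].

[miːrepiːnvutik]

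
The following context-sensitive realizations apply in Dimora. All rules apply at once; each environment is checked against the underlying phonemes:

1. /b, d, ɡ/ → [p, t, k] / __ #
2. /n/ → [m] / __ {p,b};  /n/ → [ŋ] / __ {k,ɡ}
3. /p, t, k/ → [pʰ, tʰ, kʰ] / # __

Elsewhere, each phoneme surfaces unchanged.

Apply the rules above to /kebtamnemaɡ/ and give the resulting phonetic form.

[kʰebtamnemak]

/k/ (word-initial): word-initially, so rule 3 applies → [kʰ].
/e/ (between /k/ and /b/): no rule targets it → [e].
/b/ (between /e/ and /t/): rule 1 targets it, but not word-finally → unchanged [b].
/t/ (between /b/ and /a/) fails the environment for rule 3, so it stays [t].
/a/ — not in any rule's target class → [a].
/m/ — not in any rule's target class → [m].
/n/ (between /m/ and /e/) is in the target of rule 2 but the environment (before a labial or velar stop) is not met → [n].
/e/ (between /n/ and /m/) is unaffected → [e].
/m/ — not in any rule's target class → [m].
/a/ stays [a].
/ɡ/ meets the environment for rule 1 (word-finally) → [k].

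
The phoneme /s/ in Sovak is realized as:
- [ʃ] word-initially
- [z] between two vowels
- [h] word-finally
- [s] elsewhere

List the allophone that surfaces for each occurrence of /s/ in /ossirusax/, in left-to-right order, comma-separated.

Occurrence 1 (position 2): no conditioning environment matches → elsewhere allophone [s].
Occurrence 2 (position 3): no conditioning environment matches → elsewhere allophone [s].
Occurrence 3 (position 7): between two vowels → [z].

[s], [s], [z]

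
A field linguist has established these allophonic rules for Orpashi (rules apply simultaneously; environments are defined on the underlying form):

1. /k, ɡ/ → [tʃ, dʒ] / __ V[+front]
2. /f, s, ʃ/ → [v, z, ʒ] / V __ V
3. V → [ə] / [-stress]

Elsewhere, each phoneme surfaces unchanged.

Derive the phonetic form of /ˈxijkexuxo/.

/i/ — between /x/ and /j/; rule 3 does not apply here → [i].
/k/ (between /j/ and /e/) occurs before a front vowel → [tʃ] by rule 1.
/e/ (between /k/ and /x/) occurs in an unstressed syllable → [ə] by rule 3.
Rule 3 applies to /u/ (between /x/ and /x/: in an unstressed syllable) → [ə].
/o/ — word-final, in an unstressed syllable — surfaces as [ə] (rule 3).

[ˈxijtʃəxəxə]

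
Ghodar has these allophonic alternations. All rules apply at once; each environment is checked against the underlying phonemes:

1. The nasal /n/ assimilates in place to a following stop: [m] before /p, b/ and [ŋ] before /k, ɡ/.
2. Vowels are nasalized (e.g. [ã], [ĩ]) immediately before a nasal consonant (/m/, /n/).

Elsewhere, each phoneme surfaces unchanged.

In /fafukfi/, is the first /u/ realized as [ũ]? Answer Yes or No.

/u/ (between /f/ and /k/) is in the target of rule 2 but the environment (before a nasal consonant) is not met → [u].
The actual realization is [u], not [ũ].

No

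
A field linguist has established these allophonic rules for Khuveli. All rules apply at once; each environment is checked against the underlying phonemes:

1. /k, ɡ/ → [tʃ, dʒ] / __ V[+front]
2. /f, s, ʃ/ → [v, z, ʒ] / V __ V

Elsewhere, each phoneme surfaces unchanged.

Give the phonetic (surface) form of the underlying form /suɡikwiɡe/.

/s/ (word-initial) is in the target of rule 2 but the environment (between two vowels) is not met → [s].
/u/ stays [u].
Rule 1 applies to /ɡ/ (between /u/ and /i/: before a front vowel) → [dʒ].
/i/ (between /ɡ/ and /k/) is unaffected → [i].
/k/ — between /i/ and /w/; rule 1 does not apply here → [k].
/w/ (between /k/ and /i/): no rule targets it → [w].
/i/ (between /w/ and /ɡ/) is unaffected → [i].
/ɡ/ (between /i/ and /e/): before a front vowel, so rule 1 applies → [dʒ].
/e/ — not in any rule's target class → [e].

[sudʒikwidʒe]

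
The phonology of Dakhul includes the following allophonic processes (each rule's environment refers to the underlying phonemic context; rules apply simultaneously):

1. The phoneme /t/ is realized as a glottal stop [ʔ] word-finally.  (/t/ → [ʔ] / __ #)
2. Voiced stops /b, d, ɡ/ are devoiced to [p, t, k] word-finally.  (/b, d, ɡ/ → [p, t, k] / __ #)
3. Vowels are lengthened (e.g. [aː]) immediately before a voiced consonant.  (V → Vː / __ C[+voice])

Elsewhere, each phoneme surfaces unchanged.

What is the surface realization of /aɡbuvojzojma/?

[aːɡbuːvoːjzoːjma]

Rule 3 applies to /a/ (word-initial: before a voiced consonant) → [aː].
/ɡ/ (between /a/ and /b/): rule 2 targets it, but not word-finally → unchanged [ɡ].
/b/ (between /ɡ/ and /u/) fails the environment for rule 2, so it stays [b].
/u/ — between /b/ and /v/, before a voiced consonant — surfaces as [uː] (rule 3).
/o/ (between /v/ and /j/): before a voiced consonant, so rule 3 applies → [oː].
/o/ meets the environment for rule 3 (before a voiced consonant) → [oː].
/a/ (word-final): rule 3 targets it, but not before a voiced consonant → unchanged [a].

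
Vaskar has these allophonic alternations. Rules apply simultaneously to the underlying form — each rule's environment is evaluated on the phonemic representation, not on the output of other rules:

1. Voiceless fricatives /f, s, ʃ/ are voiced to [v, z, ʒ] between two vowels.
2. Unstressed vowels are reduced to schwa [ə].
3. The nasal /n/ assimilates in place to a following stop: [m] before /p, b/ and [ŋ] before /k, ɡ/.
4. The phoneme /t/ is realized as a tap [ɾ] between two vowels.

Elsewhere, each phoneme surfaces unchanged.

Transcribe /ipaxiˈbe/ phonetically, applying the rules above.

[əpəxəˈbe]

/i/ (word-initial) occurs in an unstressed syllable → [ə] by rule 2.
/p/ (between /i/ and /a/): no rule targets it → [p].
/a/ meets the environment for rule 2 (in an unstressed syllable) → [ə].
/x/ stays [x].
/i/ (between /x/ and /b/) occurs in an unstressed syllable → [ə] by rule 2.
/b/ (between /i/ and /e/) is unaffected → [b].
/e/ (word-final) fails the environment for rule 2, so it stays [e].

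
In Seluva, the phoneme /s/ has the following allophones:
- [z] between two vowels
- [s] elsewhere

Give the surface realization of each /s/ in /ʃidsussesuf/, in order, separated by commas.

Occurrence 1 (position 4): no conditioning environment matches → elsewhere allophone [s].
Occurrence 2 (position 6): no conditioning environment matches → elsewhere allophone [s].
Occurrence 3 (position 7): no conditioning environment matches → elsewhere allophone [s].
Occurrence 4 (position 9): between two vowels → [z].

[s], [s], [s], [z]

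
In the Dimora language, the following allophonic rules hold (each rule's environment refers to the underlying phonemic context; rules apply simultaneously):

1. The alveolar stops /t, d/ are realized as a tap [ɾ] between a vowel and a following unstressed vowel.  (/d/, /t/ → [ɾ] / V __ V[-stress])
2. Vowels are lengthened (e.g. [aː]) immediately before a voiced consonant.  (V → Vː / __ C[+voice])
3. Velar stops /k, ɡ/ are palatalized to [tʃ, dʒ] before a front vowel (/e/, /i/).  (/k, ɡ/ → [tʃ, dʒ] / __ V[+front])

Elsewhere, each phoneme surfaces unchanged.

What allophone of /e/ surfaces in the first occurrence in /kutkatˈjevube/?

Rule 2 applies to /e/ (between /j/ and /v/: before a voiced consonant) → [eː].

[eː]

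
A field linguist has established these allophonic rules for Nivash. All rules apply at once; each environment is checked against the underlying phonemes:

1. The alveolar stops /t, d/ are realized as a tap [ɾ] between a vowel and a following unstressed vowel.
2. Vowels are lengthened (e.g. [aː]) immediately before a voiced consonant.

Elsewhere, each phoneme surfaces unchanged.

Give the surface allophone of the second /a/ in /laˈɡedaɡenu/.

/a/ meets the environment for rule 2 (before a voiced consonant) → [aː].

[aː]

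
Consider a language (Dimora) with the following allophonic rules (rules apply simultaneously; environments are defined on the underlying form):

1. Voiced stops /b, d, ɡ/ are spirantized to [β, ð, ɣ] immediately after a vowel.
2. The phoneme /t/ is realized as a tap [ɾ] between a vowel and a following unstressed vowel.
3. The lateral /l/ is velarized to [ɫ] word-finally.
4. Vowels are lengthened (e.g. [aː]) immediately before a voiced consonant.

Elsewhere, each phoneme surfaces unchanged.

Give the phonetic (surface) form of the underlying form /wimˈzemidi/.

/i/ — between /w/ and /m/, before a voiced consonant — surfaces as [iː] (rule 4).
/e/ (between /z/ and /m/) occurs before a voiced consonant → [eː] by rule 4.
/i/ — between /m/ and /d/, before a voiced consonant — surfaces as [iː] (rule 4).
/d/ — between /i/ and /i/, immediately after a vowel — surfaces as [ð] (rule 1).
/i/ (word-final): rule 4 targets it, but not before a voiced consonant → unchanged [i].

[wiːmˈzeːmiːði]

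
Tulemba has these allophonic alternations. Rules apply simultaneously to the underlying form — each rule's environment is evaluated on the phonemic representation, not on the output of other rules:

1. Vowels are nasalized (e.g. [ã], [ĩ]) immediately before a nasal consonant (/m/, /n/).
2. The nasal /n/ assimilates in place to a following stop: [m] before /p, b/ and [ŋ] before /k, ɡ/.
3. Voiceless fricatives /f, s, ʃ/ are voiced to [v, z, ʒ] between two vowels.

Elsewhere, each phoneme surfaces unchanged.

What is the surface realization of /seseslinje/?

[sezeslĩnje]

/s/ (word-initial) is in the target of rule 3 but the environment (between two vowels) is not met → [s].
/e/ (between /s/ and /s/) fails the environment for rule 1, so it stays [e].
/s/ — between /e/ and /e/, between two vowels — surfaces as [z] (rule 3).
/e/ (between /s/ and /s/) is in the target of rule 1 but the environment (before a nasal consonant) is not met → [e].
/s/ — between /e/ and /l/; rule 3 does not apply here → [s].
/l/ stays [l].
/i/ meets the environment for rule 1 (before a nasal consonant) → [ĩ].
/n/ (between /i/ and /j/) fails the environment for rule 2, so it stays [n].
/j/ (between /n/ and /e/): no rule targets it → [j].
/e/ (word-final): rule 1 targets it, but not before a nasal consonant → unchanged [e].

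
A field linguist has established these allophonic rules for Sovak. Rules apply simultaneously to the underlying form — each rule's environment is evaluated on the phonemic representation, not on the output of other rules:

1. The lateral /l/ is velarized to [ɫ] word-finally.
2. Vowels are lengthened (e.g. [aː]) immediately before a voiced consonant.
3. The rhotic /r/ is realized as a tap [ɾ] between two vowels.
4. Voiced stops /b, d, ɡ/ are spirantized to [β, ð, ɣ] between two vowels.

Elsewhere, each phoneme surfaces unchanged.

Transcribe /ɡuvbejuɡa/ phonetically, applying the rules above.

/ɡ/ (word-initial) fails the environment for rule 4, so it stays [ɡ].
/u/ (between /ɡ/ and /v/) occurs before a voiced consonant → [uː] by rule 2.
/v/ (between /u/ and /b/): no rule targets it → [v].
/b/ (between /v/ and /e/): rule 4 targets it, but not between two vowels → unchanged [b].
/e/ — between /b/ and /j/, before a voiced consonant — surfaces as [eː] (rule 2).
/j/ — not in any rule's target class → [j].
Rule 2 applies to /u/ (between /j/ and /ɡ/: before a voiced consonant) → [uː].
/ɡ/ meets the environment for rule 4 (between two vowels) → [ɣ].
/a/ (word-final): rule 2 targets it, but not before a voiced consonant → unchanged [a].

[ɡuːvbeːjuːɣa]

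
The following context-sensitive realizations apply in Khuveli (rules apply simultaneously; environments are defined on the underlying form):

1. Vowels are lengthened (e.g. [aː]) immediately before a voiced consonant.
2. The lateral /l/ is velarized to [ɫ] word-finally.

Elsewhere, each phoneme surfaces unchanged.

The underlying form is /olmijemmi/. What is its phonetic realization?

Rule 1 applies to /o/ (word-initial: before a voiced consonant) → [oː].
/l/ — between /o/ and /m/; rule 2 does not apply here → [l].
/m/ (between /l/ and /i/) is unaffected → [m].
/i/ (between /m/ and /j/) occurs before a voiced consonant → [iː] by rule 1.
/j/ (between /i/ and /e/): no rule targets it → [j].
/e/ — between /j/ and /m/, before a voiced consonant — surfaces as [eː] (rule 1).
/m/ stays [m].
/m/ stays [m].
/i/ (word-final): rule 1 targets it, but not before a voiced consonant → unchanged [i].

[oːlmiːjeːmmi]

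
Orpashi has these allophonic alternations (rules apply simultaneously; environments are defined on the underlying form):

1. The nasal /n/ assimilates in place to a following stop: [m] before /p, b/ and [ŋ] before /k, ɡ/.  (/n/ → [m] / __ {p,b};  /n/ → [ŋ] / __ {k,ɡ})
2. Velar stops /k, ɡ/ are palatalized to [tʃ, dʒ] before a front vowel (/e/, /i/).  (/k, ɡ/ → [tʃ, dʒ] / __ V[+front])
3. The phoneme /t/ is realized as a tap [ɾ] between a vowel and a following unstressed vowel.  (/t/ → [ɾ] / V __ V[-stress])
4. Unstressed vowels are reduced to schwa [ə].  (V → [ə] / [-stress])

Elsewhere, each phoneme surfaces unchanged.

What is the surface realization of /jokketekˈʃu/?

/o/ (between /j/ and /k/): in an unstressed syllable, so rule 4 applies → [ə].
/k/ (between /o/ and /k/): rule 2 targets it, but not before a front vowel → unchanged [k].
/k/ (between /k/ and /e/): before a front vowel, so rule 2 applies → [tʃ].
/e/ meets the environment for rule 4 (in an unstressed syllable) → [ə].
Rule 3 applies to /t/ (between /e/ and /e/: between a vowel and a following unstressed vowel) → [ɾ].
/e/ (between /t/ and /k/) occurs in an unstressed syllable → [ə] by rule 4.
/k/ (between /e/ and /ʃ/): rule 2 targets it, but not before a front vowel → unchanged [k].
/u/ (word-final) is in the target of rule 4 but the environment (in an unstressed syllable) is not met → [u].

[jəktʃəɾəkˈʃu]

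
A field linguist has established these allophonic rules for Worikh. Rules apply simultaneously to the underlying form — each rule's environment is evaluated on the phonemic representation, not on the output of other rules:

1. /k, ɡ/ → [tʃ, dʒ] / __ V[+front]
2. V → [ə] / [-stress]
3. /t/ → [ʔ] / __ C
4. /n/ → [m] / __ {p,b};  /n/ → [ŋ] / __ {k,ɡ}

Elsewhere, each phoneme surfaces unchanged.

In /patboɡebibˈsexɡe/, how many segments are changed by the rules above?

Segments that undergo a rule: /a/ → [ə] (rule 2); /t/ → [ʔ] (rule 3); /o/ → [ə] (rule 2); /ɡ/ → [dʒ] (rule 1); /e/ → [ə] (rule 2); /i/ → [ə] (rule 2); /ɡ/ → [dʒ] (rule 1); /e/ → [ə] (rule 2).
All other segments surface unchanged.

8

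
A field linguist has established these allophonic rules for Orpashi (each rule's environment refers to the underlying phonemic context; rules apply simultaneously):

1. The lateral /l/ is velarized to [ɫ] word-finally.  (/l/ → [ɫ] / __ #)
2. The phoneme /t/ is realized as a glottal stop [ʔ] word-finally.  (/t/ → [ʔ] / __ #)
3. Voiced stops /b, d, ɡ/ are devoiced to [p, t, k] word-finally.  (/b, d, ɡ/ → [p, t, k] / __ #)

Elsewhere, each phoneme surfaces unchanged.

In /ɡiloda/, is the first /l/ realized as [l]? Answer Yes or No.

/l/ — between /i/ and /o/; rule 1 does not apply here → [l].
The actual realization is [l], which matches [l].

Yes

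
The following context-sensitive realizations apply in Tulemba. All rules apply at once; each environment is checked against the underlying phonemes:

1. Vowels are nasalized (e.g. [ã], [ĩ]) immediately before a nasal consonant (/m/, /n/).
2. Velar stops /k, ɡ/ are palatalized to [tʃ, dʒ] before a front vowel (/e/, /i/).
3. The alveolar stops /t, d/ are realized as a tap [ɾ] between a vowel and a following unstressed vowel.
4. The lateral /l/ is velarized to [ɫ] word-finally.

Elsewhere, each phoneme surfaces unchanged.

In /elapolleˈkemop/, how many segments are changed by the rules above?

Segments that undergo a rule: /k/ → [tʃ] (rule 2); /e/ → [ẽ] (rule 1).
All other segments surface unchanged.

2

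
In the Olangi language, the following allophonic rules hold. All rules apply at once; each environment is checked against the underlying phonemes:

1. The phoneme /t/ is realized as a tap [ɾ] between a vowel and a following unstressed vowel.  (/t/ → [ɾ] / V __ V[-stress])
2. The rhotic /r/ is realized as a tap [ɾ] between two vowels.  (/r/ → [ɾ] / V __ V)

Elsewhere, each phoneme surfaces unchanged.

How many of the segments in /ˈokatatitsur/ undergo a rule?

Segments that undergo a rule: /t/ → [ɾ] (rule 1); /t/ → [ɾ] (rule 1).
All other segments surface unchanged.

2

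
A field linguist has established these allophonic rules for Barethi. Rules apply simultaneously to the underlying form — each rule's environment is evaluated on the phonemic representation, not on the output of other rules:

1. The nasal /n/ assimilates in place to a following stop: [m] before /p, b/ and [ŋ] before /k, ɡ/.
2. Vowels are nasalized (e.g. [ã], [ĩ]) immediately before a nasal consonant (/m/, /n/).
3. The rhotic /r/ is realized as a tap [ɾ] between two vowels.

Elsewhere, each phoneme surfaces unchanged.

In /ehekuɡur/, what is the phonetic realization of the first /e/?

/e/ — word-initial; rule 2 does not apply here → [e].

[e]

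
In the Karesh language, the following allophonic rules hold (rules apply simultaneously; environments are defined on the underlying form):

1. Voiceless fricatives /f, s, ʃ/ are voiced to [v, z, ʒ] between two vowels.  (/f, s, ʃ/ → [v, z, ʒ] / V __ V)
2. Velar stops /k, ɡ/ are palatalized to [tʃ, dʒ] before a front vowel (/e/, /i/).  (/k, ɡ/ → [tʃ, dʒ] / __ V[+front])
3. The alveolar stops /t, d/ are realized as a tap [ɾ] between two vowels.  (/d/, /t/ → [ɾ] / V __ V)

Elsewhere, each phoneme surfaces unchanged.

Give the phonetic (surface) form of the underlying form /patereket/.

[paɾeretʃet]

/p/ (word-initial): no rule targets it → [p].
/a/ stays [a].
/t/ — between /a/ and /e/, between two vowels — surfaces as [ɾ] (rule 3).
/e/ (between /t/ and /r/) is unaffected → [e].
/r/ stays [r].
/e/ (between /r/ and /k/): no rule targets it → [e].
/k/ (between /e/ and /e/): before a front vowel, so rule 2 applies → [tʃ].
/e/ (between /k/ and /t/) is unaffected → [e].
/t/ (word-final) fails the environment for rule 3, so it stays [t].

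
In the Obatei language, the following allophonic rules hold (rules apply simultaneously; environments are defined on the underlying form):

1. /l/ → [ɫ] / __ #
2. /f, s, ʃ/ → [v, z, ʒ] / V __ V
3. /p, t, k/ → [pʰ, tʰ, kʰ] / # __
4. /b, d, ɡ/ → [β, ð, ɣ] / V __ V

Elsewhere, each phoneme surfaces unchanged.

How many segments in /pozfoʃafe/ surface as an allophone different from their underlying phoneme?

3

Segments that undergo a rule: /p/ → [pʰ] (rule 3); /ʃ/ → [ʒ] (rule 2); /f/ → [v] (rule 2).
All other segments surface unchanged.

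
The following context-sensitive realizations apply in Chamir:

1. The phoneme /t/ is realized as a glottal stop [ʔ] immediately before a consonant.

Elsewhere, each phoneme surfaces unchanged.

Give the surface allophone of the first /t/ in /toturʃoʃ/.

/t/ (word-initial) fails the environment for rule 1, so it stays [t].

[t]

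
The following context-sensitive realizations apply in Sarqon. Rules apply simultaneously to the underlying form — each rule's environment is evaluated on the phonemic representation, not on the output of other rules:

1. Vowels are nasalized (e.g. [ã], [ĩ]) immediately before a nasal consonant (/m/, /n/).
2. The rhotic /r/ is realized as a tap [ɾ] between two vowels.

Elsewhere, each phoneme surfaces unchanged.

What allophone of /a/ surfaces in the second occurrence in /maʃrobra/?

[a]

/a/ (word-final) fails the environment for rule 1, so it stays [a].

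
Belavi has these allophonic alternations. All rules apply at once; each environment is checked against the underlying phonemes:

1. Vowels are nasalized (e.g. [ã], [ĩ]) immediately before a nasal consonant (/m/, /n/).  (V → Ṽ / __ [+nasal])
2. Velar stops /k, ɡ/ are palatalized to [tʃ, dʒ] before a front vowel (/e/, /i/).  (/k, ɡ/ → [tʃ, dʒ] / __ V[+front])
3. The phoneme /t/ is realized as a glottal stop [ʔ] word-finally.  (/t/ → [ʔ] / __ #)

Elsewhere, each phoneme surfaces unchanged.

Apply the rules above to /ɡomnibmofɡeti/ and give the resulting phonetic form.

/ɡ/ (word-initial): rule 2 targets it, but not before a front vowel → unchanged [ɡ].
/o/ meets the environment for rule 1 (before a nasal consonant) → [õ].
/m/ (between /o/ and /n/): no rule targets it → [m].
/n/ stays [n].
/i/ — between /n/ and /b/; rule 1 does not apply here → [i].
/b/ (between /i/ and /m/) is unaffected → [b].
/m/ stays [m].
/o/ (between /m/ and /f/): rule 1 targets it, but not before a nasal consonant → unchanged [o].
/f/ — not in any rule's target class → [f].
/ɡ/ — between /f/ and /e/, before a front vowel — surfaces as [dʒ] (rule 2).
/e/ — between /ɡ/ and /t/; rule 1 does not apply here → [e].
/t/ (between /e/ and /i/) fails the environment for rule 3, so it stays [t].
/i/ (word-final) fails the environment for rule 1, so it stays [i].

[ɡõmnibmofdʒeti]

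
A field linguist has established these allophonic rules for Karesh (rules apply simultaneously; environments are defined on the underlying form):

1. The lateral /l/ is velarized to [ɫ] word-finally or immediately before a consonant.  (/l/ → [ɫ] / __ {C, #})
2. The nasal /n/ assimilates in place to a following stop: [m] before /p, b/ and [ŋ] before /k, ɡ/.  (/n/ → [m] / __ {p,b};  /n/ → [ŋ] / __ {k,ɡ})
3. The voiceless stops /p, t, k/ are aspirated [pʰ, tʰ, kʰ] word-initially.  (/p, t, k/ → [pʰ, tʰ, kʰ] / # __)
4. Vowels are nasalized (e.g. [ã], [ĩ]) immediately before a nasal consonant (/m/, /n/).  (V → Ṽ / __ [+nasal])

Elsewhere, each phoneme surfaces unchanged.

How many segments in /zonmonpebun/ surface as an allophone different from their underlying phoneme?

4

Segments that undergo a rule: /o/ → [õ] (rule 4); /o/ → [õ] (rule 4); /n/ → [m] (rule 2); /u/ → [ũ] (rule 4).
All other segments surface unchanged.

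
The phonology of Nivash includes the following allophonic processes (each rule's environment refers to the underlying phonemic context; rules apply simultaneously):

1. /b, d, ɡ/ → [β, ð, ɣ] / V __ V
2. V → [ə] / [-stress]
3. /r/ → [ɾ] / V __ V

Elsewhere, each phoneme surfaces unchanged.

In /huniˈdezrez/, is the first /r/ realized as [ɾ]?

No

/r/ (between /z/ and /e/) fails the environment for rule 3, so it stays [r].
The actual realization is [r], not [ɾ].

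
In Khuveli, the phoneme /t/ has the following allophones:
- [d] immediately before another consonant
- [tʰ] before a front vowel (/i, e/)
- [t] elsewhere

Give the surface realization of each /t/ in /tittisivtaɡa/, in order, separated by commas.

Occurrence 1 (position 1): before a front vowel (/i, e/) → [tʰ].
Occurrence 2 (position 3): immediately before another consonant → [d].
Occurrence 3 (position 4): before a front vowel (/i, e/) → [tʰ].
Occurrence 4 (position 9): no conditioning environment matches → elsewhere allophone [t].

[tʰ], [d], [tʰ], [t]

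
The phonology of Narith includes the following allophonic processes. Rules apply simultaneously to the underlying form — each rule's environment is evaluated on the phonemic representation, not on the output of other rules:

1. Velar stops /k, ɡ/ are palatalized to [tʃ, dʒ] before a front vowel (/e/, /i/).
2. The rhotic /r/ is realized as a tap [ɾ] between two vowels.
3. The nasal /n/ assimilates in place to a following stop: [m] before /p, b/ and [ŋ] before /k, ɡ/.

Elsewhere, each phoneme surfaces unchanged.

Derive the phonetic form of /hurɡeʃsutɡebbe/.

[hurdʒeʃsutdʒebbe]

/h/ (word-initial): no rule targets it → [h].
/u/ (between /h/ and /r/) is unaffected → [u].
/r/ — between /u/ and /ɡ/; rule 2 does not apply here → [r].
Rule 1 applies to /ɡ/ (between /r/ and /e/: before a front vowel) → [dʒ].
/e/ — not in any rule's target class → [e].
/ʃ/ (between /e/ and /s/) is unaffected → [ʃ].
/s/ (between /ʃ/ and /u/): no rule targets it → [s].
/u/ (between /s/ and /t/): no rule targets it → [u].
/t/ (between /u/ and /ɡ/): no rule targets it → [t].
/ɡ/ (between /t/ and /e/) occurs before a front vowel → [dʒ] by rule 1.
/e/ — not in any rule's target class → [e].
/b/ (between /e/ and /b/): no rule targets it → [b].
/b/ (between /b/ and /e/): no rule targets it → [b].
/e/ — not in any rule's target class → [e].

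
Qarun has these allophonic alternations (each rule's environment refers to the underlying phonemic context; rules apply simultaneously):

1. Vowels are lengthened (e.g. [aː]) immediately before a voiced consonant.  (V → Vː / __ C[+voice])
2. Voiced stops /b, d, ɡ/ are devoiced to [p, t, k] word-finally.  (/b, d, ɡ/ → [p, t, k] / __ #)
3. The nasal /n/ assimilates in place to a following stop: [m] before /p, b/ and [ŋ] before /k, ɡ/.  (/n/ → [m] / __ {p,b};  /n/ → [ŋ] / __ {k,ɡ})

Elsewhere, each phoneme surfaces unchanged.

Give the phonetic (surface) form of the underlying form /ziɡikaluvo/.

[ziːɡikaːluːvo]

/i/ (between /z/ and /ɡ/) occurs before a voiced consonant → [iː] by rule 1.
/ɡ/ — between /i/ and /i/; rule 2 does not apply here → [ɡ].
/i/ — between /ɡ/ and /k/; rule 1 does not apply here → [i].
/a/ (between /k/ and /l/) occurs before a voiced consonant → [aː] by rule 1.
/u/ (between /l/ and /v/): before a voiced consonant, so rule 1 applies → [uː].
/o/ (word-final) fails the environment for rule 1, so it stays [o].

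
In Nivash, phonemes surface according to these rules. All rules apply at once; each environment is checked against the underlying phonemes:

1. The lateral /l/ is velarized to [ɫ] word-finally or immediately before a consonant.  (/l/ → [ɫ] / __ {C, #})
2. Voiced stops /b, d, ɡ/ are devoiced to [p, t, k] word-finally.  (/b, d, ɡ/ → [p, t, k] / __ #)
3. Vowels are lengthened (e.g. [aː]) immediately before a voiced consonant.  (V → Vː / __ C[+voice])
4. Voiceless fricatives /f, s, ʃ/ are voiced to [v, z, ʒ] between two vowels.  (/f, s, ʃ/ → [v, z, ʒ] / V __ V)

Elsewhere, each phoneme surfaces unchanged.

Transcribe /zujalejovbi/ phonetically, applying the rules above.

/u/ meets the environment for rule 3 (before a voiced consonant) → [uː].
/a/ — between /j/ and /l/, before a voiced consonant — surfaces as [aː] (rule 3).
/l/ (between /a/ and /e/): rule 1 targets it, but not word-finally or immediately before a consonant → unchanged [l].
/e/ — between /l/ and /j/, before a voiced consonant — surfaces as [eː] (rule 3).
/o/ (between /j/ and /v/): before a voiced consonant, so rule 3 applies → [oː].
/b/ (between /v/ and /i/): rule 2 targets it, but not word-finally → unchanged [b].
/i/ — word-final; rule 3 does not apply here → [i].

[zuːjaːleːjoːvbi]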